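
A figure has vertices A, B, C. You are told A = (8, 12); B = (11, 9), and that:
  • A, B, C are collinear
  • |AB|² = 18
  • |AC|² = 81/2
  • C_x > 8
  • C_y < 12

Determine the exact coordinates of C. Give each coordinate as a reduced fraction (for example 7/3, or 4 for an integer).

1. C_x = 25/2  [[A, B, C are collinear ⇒ 3x+3y-60=0] ∩ [|C−(8, 12)|²=81/2]]
2. C_y = 15/2  [[A, B, C are collinear ⇒ 3x+3y-60=0] ∩ [|C−(8, 12)|²=81/2]]
   so C = (25/2, 15/2)

C = (25/2, 15/2)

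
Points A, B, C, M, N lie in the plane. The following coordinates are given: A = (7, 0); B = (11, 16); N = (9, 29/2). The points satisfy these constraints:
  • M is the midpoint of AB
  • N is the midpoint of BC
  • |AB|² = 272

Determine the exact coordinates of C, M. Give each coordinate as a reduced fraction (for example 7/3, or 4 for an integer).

1. M_x = 9  [2·M = A+B = (7, 0)+(11, 16)]
2. M_y = 8  [2·M = A+B = (7, 0)+(11, 16)]
   so M = (9, 8)
3. C_x = 7  [C = 2·N−B = 2·(9, 29/2)−(11, 16)]
4. C_y = 13  [C = 2·N−B = 2·(9, 29/2)−(11, 16)]
   so C = (7, 13)

C = (7, 13)
M = (9, 8)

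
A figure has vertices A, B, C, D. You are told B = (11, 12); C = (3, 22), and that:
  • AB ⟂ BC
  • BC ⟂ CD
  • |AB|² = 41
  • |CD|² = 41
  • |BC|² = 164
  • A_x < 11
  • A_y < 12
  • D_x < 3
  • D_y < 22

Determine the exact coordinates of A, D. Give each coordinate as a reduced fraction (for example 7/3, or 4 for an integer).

A = (6, 8)
D = (-2, 18)

1. A_x = 6  [[AB ⟂ BC ⇒ 8x-10y+32=0] ∩ [|A−(11, 12)|²=41]]
2. A_y = 8  [[AB ⟂ BC ⇒ 8x-10y+32=0] ∩ [|A−(11, 12)|²=41]]
   so A = (6, 8)
3. D_x = -2  [[BC ⟂ CD ⇒ -8x+10y-196=0] ∩ [|D−(3, 22)|²=41]]
4. D_y = 18  [[BC ⟂ CD ⇒ -8x+10y-196=0] ∩ [|D−(3, 22)|²=41]]
   so D = (-2, 18)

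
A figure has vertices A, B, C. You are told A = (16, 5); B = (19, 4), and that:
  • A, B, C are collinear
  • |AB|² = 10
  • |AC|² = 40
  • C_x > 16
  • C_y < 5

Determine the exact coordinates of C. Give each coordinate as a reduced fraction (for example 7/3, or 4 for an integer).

1. C_x = 22  [[A, B, C are collinear ⇒ 1x+3y-31=0] ∩ [|C−(16, 5)|²=40]]
2. C_y = 3  [[A, B, C are collinear ⇒ 1x+3y-31=0] ∩ [|C−(16, 5)|²=40]]
   so C = (22, 3)

C = (22, 3)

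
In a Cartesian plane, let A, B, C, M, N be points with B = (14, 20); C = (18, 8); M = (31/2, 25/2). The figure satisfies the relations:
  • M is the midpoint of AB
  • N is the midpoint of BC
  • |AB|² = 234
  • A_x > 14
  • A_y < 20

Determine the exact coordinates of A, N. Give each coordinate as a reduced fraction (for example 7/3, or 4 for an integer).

A = (17, 5)
N = (16, 14)

1. A_x = 17  [A = 2·M−B = 2·(31/2, 25/2)−(14, 20)]
2. A_y = 5  [A = 2·M−B = 2·(31/2, 25/2)−(14, 20)]
   so A = (17, 5)
3. N_x = 16  [2·N = B+C = (14, 20)+(18, 8)]
4. N_y = 14  [2·N = B+C = (14, 20)+(18, 8)]
   so N = (16, 14)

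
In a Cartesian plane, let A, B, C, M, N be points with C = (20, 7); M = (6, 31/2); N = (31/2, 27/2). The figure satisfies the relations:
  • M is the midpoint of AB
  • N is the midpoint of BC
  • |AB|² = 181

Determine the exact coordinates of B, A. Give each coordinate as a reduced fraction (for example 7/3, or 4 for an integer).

B = (11, 20)
A = (1, 11)

1. B_x = 11  [B = 2·N−C = 2·(31/2, 27/2)−(20, 7)]
2. B_y = 20  [B = 2·N−C = 2·(31/2, 27/2)−(20, 7)]
   so B = (11, 20)
3. A_x = 1  [A = 2·M−B = 2·(6, 31/2)−(11, 20)]
4. A_y = 11  [A = 2·M−B = 2·(6, 31/2)−(11, 20)]
   so A = (1, 11)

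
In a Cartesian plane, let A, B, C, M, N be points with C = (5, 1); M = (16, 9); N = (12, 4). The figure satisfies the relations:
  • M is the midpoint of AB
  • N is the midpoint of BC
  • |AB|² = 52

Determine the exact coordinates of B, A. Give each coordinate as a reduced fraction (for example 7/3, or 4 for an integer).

1. B_x = 19  [B = 2·N−C = 2·(12, 4)−(5, 1)]
2. B_y = 7  [B = 2·N−C = 2·(12, 4)−(5, 1)]
   so B = (19, 7)
3. A_x = 13  [A = 2·M−B = 2·(16, 9)−(19, 7)]
4. A_y = 11  [A = 2·M−B = 2·(16, 9)−(19, 7)]
   so A = (13, 11)

B = (19, 7)
A = (13, 11)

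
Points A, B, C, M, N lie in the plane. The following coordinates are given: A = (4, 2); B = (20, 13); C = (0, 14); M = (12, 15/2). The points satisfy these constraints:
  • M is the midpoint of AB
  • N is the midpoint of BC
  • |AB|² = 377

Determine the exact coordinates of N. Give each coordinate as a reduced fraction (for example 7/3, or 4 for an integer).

1. N_x = 10  [2·N = B+C = (20, 13)+(0, 14)]
2. N_y = 27/2  [2·N = B+C = (20, 13)+(0, 14)]
   so N = (10, 27/2)

N = (10, 27/2)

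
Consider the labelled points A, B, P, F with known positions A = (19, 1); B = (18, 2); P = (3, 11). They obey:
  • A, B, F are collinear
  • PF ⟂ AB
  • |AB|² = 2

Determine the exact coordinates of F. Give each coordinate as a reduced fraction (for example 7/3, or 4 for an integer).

1. F_x = 6  [[A, B, F are collinear ⇒ -1x-1y+20=0] ∩ [PF ⟂ AB ⇒ -1x+1y-8=0]]
2. F_y = 14  [[A, B, F are collinear ⇒ -1x-1y+20=0] ∩ [PF ⟂ AB ⇒ -1x+1y-8=0]]
   so F = (6, 14)

F = (6, 14)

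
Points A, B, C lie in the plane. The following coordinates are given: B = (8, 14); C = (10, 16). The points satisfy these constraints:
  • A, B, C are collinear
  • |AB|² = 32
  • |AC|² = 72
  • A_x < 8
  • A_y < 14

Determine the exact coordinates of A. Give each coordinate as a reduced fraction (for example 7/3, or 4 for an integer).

1. A_x = 4  [[A, B, C are collinear ⇒ -2x+2y-12=0] ∩ [|A−(8, 14)|²=32]]
2. A_y = 10  [[A, B, C are collinear ⇒ -2x+2y-12=0] ∩ [|A−(8, 14)|²=32]]
   so A = (4, 10)

A = (4, 10)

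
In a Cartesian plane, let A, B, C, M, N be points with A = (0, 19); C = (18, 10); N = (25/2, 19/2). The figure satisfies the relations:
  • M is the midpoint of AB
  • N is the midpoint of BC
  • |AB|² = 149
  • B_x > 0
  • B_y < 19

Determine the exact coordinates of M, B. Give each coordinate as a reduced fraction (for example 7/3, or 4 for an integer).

M = (7/2, 14)
B = (7, 9)

1. B_x = 7  [B = 2·N−C = 2·(25/2, 19/2)−(18, 10)]
2. B_y = 9  [B = 2·N−C = 2·(25/2, 19/2)−(18, 10)]
   so B = (7, 9)
3. M_x = 7/2  [2·M = A+B = (0, 19)+(7, 9)]
4. M_y = 14  [2·M = A+B = (0, 19)+(7, 9)]
   so M = (7/2, 14)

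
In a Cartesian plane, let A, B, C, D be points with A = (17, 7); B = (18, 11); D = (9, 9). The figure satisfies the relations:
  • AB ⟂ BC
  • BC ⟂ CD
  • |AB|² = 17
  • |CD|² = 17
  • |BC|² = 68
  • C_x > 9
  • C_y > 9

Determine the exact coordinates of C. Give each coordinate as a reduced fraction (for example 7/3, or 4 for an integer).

1. C_x = 10  [[AB ⟂ BC ⇒ 1x+4y-62=0] ∩ [|C−(9, 9)|²=17]]
2. C_y = 13  [[AB ⟂ BC ⇒ 1x+4y-62=0] ∩ [|C−(9, 9)|²=17]]
   so C = (10, 13)

C = (10, 13)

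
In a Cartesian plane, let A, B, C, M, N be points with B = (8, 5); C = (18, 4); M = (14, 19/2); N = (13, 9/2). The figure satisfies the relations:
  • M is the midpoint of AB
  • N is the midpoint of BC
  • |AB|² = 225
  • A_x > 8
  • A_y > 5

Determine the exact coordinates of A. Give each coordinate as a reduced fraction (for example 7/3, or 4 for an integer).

A = (20, 14)

1. A_x = 20  [A = 2·M−B = 2·(14, 19/2)−(8, 5)]
2. A_y = 14  [A = 2·M−B = 2·(14, 19/2)−(8, 5)]
   so A = (20, 14)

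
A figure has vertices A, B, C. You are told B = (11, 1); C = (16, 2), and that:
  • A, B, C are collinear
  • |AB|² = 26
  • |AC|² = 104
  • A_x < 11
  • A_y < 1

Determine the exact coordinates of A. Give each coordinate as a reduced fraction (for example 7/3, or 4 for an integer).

A = (6, 0)

1. A_x = 6  [[A, B, C are collinear ⇒ -1x+5y+6=0] ∩ [|A−(11, 1)|²=26]]
2. A_y = 0  [[A, B, C are collinear ⇒ -1x+5y+6=0] ∩ [|A−(11, 1)|²=26]]
   so A = (6, 0)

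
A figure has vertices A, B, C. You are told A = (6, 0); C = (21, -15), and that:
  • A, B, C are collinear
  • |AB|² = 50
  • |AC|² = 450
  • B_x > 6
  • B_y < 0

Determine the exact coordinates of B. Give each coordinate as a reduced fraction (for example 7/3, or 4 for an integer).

1. B_x = 11  [[A, B, C are collinear ⇒ -15x-15y+90=0] ∩ [|B−(6, 0)|²=50]]
2. B_y = -5  [[A, B, C are collinear ⇒ -15x-15y+90=0] ∩ [|B−(6, 0)|²=50]]
   so B = (11, -5)

B = (11, -5)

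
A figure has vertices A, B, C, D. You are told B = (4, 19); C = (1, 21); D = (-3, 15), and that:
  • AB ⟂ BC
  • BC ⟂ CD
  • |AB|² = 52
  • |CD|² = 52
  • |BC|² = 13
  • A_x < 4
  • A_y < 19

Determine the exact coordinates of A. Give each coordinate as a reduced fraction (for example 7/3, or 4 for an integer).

A = (0, 13)

1. A_x = 0  [[AB ⟂ BC ⇒ 3x-2y+26=0] ∩ [|A−(4, 19)|²=52]]
2. A_y = 13  [[AB ⟂ BC ⇒ 3x-2y+26=0] ∩ [|A−(4, 19)|²=52]]
   so A = (0, 13)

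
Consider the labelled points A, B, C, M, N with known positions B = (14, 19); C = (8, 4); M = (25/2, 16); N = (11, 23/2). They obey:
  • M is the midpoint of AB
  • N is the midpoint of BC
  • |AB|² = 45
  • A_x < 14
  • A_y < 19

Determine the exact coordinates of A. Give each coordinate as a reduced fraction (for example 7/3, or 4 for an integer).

1. A_x = 11  [A = 2·M−B = 2·(25/2, 16)−(14, 19)]
2. A_y = 13  [A = 2·M−B = 2·(25/2, 16)−(14, 19)]
   so A = (11, 13)

A = (11, 13)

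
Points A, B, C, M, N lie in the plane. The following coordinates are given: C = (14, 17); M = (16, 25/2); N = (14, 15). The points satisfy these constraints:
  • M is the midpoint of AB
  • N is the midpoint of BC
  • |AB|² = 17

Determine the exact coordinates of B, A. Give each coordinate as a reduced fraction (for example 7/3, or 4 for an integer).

B = (14, 13)
A = (18, 12)

1. B_x = 14  [B = 2·N−C = 2·(14, 15)−(14, 17)]
2. B_y = 13  [B = 2·N−C = 2·(14, 15)−(14, 17)]
   so B = (14, 13)
3. A_x = 18  [A = 2·M−B = 2·(16, 25/2)−(14, 13)]
4. A_y = 12  [A = 2·M−B = 2·(16, 25/2)−(14, 13)]
   so A = (18, 12)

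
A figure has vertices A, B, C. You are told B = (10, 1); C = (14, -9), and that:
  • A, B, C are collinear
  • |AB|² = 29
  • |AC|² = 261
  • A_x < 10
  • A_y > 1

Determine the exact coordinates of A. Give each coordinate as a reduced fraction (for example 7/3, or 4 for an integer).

A = (8, 6)

1. A_x = 8  [[A, B, C are collinear ⇒ 10x+4y-104=0] ∩ [|A−(10, 1)|²=29]]
2. A_y = 6  [[A, B, C are collinear ⇒ 10x+4y-104=0] ∩ [|A−(10, 1)|²=29]]
   so A = (8, 6)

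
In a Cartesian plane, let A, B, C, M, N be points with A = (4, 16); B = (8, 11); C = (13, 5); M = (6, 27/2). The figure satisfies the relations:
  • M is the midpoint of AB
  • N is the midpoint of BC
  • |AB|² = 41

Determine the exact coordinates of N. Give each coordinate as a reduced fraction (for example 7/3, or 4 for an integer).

1. N_x = 21/2  [2·N = B+C = (8, 11)+(13, 5)]
2. N_y = 8  [2·N = B+C = (8, 11)+(13, 5)]
   so N = (21/2, 8)

N = (21/2, 8)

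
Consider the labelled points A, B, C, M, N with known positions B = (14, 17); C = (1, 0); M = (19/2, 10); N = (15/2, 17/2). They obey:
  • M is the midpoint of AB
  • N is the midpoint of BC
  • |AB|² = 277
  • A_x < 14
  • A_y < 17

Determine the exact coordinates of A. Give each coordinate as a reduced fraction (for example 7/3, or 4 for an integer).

1. A_x = 5  [A = 2·M−B = 2·(19/2, 10)−(14, 17)]
2. A_y = 3  [A = 2·M−B = 2·(19/2, 10)−(14, 17)]
   so A = (5, 3)

A = (5, 3)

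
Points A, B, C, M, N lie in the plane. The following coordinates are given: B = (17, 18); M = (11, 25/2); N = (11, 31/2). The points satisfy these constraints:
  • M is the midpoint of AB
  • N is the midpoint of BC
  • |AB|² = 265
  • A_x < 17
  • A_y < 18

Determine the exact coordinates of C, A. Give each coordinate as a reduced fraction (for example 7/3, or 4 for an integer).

1. A_x = 5  [A = 2·M−B = 2·(11, 25/2)−(17, 18)]
2. A_y = 7  [A = 2·M−B = 2·(11, 25/2)−(17, 18)]
   so A = (5, 7)
3. C_x = 5  [C = 2·N−B = 2·(11, 31/2)−(17, 18)]
4. C_y = 13  [C = 2·N−B = 2·(11, 31/2)−(17, 18)]
   so C = (5, 13)

C = (5, 13)
A = (5, 7)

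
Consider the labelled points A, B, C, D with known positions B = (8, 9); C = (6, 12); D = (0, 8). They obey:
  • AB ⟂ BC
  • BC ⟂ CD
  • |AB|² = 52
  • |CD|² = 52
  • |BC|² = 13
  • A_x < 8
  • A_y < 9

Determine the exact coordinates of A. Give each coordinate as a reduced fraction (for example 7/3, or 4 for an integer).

A = (2, 5)

1. A_x = 2  [[AB ⟂ BC ⇒ 2x-3y+11=0] ∩ [|A−(8, 9)|²=52]]
2. A_y = 5  [[AB ⟂ BC ⇒ 2x-3y+11=0] ∩ [|A−(8, 9)|²=52]]
   so A = (2, 5)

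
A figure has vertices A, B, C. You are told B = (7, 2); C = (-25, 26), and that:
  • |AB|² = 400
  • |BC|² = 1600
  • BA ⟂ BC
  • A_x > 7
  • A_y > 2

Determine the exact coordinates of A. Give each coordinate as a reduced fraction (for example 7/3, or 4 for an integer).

A = (19, 18)

1. A_x = 19  [[BA ⟂ BC ⇒ -32x+24y+176=0] ∩ [|A−(7, 2)|²=400]]
2. A_y = 18  [[BA ⟂ BC ⇒ -32x+24y+176=0] ∩ [|A−(7, 2)|²=400]]
   so A = (19, 18)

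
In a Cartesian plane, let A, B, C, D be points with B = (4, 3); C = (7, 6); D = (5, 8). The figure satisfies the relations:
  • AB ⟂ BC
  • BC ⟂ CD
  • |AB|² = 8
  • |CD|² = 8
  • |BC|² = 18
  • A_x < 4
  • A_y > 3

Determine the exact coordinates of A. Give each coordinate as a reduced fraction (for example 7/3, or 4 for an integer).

A = (2, 5)

1. A_x = 2  [[AB ⟂ BC ⇒ -3x-3y+21=0] ∩ [|A−(4, 3)|²=8]]
2. A_y = 5  [[AB ⟂ BC ⇒ -3x-3y+21=0] ∩ [|A−(4, 3)|²=8]]
   so A = (2, 5)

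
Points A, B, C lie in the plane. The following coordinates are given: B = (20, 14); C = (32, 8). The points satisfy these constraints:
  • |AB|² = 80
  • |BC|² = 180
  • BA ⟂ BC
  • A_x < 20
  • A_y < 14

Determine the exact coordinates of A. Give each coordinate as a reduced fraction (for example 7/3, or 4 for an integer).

1. A_x = 16  [[BA ⟂ BC ⇒ 12x-6y-156=0] ∩ [|A−(20, 14)|²=80]]
2. A_y = 6  [[BA ⟂ BC ⇒ 12x-6y-156=0] ∩ [|A−(20, 14)|²=80]]
   so A = (16, 6)

A = (16, 6)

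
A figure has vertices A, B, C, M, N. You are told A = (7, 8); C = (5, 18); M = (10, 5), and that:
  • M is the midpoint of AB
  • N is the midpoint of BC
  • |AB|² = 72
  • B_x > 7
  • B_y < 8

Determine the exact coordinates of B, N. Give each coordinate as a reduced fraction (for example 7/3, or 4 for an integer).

B = (13, 2)
N = (9, 10)

1. B_x = 13  [B = 2·M−A = 2·(10, 5)−(7, 8)]
2. B_y = 2  [B = 2·M−A = 2·(10, 5)−(7, 8)]
   so B = (13, 2)
3. N_x = 9  [2·N = B+C = (13, 2)+(5, 18)]
4. N_y = 10  [2·N = B+C = (13, 2)+(5, 18)]
   so N = (9, 10)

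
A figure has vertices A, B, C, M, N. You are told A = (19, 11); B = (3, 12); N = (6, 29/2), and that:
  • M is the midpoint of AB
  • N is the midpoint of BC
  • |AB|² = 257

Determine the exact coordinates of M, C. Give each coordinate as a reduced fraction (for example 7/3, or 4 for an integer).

1. M_x = 11  [2·M = A+B = (19, 11)+(3, 12)]
2. M_y = 23/2  [2·M = A+B = (19, 11)+(3, 12)]
   so M = (11, 23/2)
3. C_x = 9  [C = 2·N−B = 2·(6, 29/2)−(3, 12)]
4. C_y = 17  [C = 2·N−B = 2·(6, 29/2)−(3, 12)]
   so C = (9, 17)

M = (11, 23/2)
C = (9, 17)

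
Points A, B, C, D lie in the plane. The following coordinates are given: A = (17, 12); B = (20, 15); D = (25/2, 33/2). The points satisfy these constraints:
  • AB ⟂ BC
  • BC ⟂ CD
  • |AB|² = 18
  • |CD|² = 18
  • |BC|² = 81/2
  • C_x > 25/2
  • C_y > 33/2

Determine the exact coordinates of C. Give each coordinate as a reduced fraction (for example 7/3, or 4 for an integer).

1. C_x = 31/2  [[AB ⟂ BC ⇒ 3x+3y-105=0] ∩ [|C−(25/2, 33/2)|²=18]]
2. C_y = 39/2  [[AB ⟂ BC ⇒ 3x+3y-105=0] ∩ [|C−(25/2, 33/2)|²=18]]
   so C = (31/2, 39/2)

C = (31/2, 39/2)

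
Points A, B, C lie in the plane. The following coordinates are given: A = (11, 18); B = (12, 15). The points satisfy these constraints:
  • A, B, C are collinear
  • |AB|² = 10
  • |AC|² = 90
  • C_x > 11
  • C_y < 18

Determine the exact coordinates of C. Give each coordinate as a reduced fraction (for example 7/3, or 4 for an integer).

1. C_x = 14  [[A, B, C are collinear ⇒ 3x+1y-51=0] ∩ [|C−(11, 18)|²=90]]
2. C_y = 9  [[A, B, C are collinear ⇒ 3x+1y-51=0] ∩ [|C−(11, 18)|²=90]]
   so C = (14, 9)

C = (14, 9)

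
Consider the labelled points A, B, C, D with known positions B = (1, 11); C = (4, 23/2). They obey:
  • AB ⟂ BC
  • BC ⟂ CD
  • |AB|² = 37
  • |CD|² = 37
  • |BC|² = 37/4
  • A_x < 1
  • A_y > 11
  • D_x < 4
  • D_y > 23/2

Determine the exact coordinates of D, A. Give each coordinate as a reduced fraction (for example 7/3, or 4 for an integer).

1. D_x = 3  [[BC ⟂ CD ⇒ 3x+1/2y-71/4=0] ∩ [|D−(4, 23/2)|²=37]]
2. D_y = 35/2  [[BC ⟂ CD ⇒ 3x+1/2y-71/4=0] ∩ [|D−(4, 23/2)|²=37]]
   so D = (3, 35/2)
3. A_x = 0  [[AB ⟂ BC ⇒ -3x-1/2y+17/2=0] ∩ [|A−(1, 11)|²=37]]
4. A_y = 17  [[AB ⟂ BC ⇒ -3x-1/2y+17/2=0] ∩ [|A−(1, 11)|²=37]]
   so A = (0, 17)

D = (3, 35/2)
A = (0, 17)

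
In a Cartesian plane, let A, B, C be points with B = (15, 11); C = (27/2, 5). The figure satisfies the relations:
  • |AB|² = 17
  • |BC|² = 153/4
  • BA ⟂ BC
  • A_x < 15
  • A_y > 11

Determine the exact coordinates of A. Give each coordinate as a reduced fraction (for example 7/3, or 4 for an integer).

1. A_x = 11  [[BA ⟂ BC ⇒ -3/2x-6y+177/2=0] ∩ [|A−(15, 11)|²=17]]
2. A_y = 12  [[BA ⟂ BC ⇒ -3/2x-6y+177/2=0] ∩ [|A−(15, 11)|²=17]]
   so A = (11, 12)

A = (11, 12)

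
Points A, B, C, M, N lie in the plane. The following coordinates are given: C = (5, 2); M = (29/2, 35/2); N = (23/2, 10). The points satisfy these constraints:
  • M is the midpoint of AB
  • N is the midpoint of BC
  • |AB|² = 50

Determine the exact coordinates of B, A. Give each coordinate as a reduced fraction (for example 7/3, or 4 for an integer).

B = (18, 18)
A = (11, 17)

1. B_x = 18  [B = 2·N−C = 2·(23/2, 10)−(5, 2)]
2. B_y = 18  [B = 2·N−C = 2·(23/2, 10)−(5, 2)]
   so B = (18, 18)
3. A_x = 11  [A = 2·M−B = 2·(29/2, 35/2)−(18, 18)]
4. A_y = 17  [A = 2·M−B = 2·(29/2, 35/2)−(18, 18)]
   so A = (11, 17)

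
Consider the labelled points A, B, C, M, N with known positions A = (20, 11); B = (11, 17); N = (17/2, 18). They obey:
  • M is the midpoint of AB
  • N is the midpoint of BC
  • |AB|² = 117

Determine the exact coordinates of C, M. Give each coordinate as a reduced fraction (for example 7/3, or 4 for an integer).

1. M_x = 31/2  [2·M = A+B = (20, 11)+(11, 17)]
2. M_y = 14  [2·M = A+B = (20, 11)+(11, 17)]
   so M = (31/2, 14)
3. C_x = 6  [C = 2·N−B = 2·(17/2, 18)−(11, 17)]
4. C_y = 19  [C = 2·N−B = 2·(17/2, 18)−(11, 17)]
   so C = (6, 19)

C = (6, 19)
M = (31/2, 14)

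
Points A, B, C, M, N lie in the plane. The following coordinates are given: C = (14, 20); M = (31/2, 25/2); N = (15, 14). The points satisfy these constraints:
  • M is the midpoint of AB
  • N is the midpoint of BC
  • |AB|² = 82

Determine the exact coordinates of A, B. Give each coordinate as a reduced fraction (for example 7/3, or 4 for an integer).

1. B_x = 16  [B = 2·N−C = 2·(15, 14)−(14, 20)]
2. B_y = 8  [B = 2·N−C = 2·(15, 14)−(14, 20)]
   so B = (16, 8)
3. A_x = 15  [A = 2·M−B = 2·(31/2, 25/2)−(16, 8)]
4. A_y = 17  [A = 2·M−B = 2·(31/2, 25/2)−(16, 8)]
   so A = (15, 17)

A = (15, 17)
B = (16, 8)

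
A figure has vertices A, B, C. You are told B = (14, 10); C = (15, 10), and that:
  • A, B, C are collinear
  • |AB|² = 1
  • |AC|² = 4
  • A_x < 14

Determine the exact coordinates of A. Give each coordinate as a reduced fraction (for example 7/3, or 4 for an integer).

1. A_x = 13  [[A, B, C are collinear ⇒ 1y-10=0] ∩ [|A−(14, 10)|²=1]]
2. A_y = 10  [[A, B, C are collinear ⇒ 1y-10=0] ∩ [|A−(14, 10)|²=1]]
   so A = (13, 10)

A = (13, 10)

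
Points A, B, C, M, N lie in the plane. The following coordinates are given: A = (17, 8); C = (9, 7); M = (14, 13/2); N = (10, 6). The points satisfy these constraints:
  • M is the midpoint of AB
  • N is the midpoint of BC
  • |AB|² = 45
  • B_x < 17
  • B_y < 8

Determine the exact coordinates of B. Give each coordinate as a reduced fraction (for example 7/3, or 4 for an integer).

1. B_x = 11  [B = 2·M−A = 2·(14, 13/2)−(17, 8)]
2. B_y = 5  [B = 2·M−A = 2·(14, 13/2)−(17, 8)]
   so B = (11, 5)

B = (11, 5)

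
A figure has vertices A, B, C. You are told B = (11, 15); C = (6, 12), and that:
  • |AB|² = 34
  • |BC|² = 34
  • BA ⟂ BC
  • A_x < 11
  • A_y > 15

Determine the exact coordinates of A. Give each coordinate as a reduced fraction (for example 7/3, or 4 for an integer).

1. A_x = 8  [[BA ⟂ BC ⇒ -5x-3y+100=0] ∩ [|A−(11, 15)|²=34]]
2. A_y = 20  [[BA ⟂ BC ⇒ -5x-3y+100=0] ∩ [|A−(11, 15)|²=34]]
   so A = (8, 20)

A = (8, 20)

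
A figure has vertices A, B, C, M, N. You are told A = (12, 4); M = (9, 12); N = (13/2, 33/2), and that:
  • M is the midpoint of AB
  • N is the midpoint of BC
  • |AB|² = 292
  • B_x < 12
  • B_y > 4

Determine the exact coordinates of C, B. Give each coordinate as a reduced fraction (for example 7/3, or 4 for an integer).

C = (7, 13)
B = (6, 20)

1. B_x = 6  [B = 2·M−A = 2·(9, 12)−(12, 4)]
2. B_y = 20  [B = 2·M−A = 2·(9, 12)−(12, 4)]
   so B = (6, 20)
3. C_x = 7  [C = 2·N−B = 2·(13/2, 33/2)−(6, 20)]
4. C_y = 13  [C = 2·N−B = 2·(13/2, 33/2)−(6, 20)]
   so C = (7, 13)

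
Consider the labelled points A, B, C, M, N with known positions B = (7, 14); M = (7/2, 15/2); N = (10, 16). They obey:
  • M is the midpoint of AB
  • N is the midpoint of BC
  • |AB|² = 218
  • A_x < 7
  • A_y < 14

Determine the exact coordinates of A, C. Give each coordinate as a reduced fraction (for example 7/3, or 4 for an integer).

A = (0, 1)
C = (13, 18)

1. A_x = 0  [A = 2·M−B = 2·(7/2, 15/2)−(7, 14)]
2. A_y = 1  [A = 2·M−B = 2·(7/2, 15/2)−(7, 14)]
   so A = (0, 1)
3. C_x = 13  [C = 2·N−B = 2·(10, 16)−(7, 14)]
4. C_y = 18  [C = 2·N−B = 2·(10, 16)−(7, 14)]
   so C = (13, 18)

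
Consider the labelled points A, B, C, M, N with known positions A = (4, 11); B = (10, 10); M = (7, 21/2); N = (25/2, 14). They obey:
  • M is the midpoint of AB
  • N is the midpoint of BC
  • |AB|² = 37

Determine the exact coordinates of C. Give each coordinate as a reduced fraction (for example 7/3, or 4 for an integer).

C = (15, 18)

1. C_x = 15  [C = 2·N−B = 2·(25/2, 14)−(10, 10)]
2. C_y = 18  [C = 2·N−B = 2·(25/2, 14)−(10, 10)]
   so C = (15, 18)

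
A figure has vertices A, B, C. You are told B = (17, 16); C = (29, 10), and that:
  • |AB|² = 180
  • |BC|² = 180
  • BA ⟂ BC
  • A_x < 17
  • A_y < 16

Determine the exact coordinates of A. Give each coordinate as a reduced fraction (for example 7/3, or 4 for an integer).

A = (11, 4)

1. A_x = 11  [[BA ⟂ BC ⇒ 12x-6y-108=0] ∩ [|A−(17, 16)|²=180]]
2. A_y = 4  [[BA ⟂ BC ⇒ 12x-6y-108=0] ∩ [|A−(17, 16)|²=180]]
   so A = (11, 4)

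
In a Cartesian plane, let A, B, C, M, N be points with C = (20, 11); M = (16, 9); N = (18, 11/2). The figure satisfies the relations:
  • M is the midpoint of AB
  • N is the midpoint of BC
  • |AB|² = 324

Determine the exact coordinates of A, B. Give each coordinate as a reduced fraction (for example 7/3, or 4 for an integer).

1. B_x = 16  [B = 2·N−C = 2·(18, 11/2)−(20, 11)]
2. B_y = 0  [B = 2·N−C = 2·(18, 11/2)−(20, 11)]
   so B = (16, 0)
3. A_x = 16  [A = 2·M−B = 2·(16, 9)−(16, 0)]
4. A_y = 18  [A = 2·M−B = 2·(16, 9)−(16, 0)]
   so A = (16, 18)

A = (16, 18)
B = (16, 0)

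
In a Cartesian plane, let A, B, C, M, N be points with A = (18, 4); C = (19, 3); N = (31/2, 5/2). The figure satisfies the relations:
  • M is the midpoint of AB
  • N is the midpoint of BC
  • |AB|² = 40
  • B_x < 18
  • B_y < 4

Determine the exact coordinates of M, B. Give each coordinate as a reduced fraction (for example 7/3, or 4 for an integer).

1. B_x = 12  [B = 2·N−C = 2·(31/2, 5/2)−(19, 3)]
2. B_y = 2  [B = 2·N−C = 2·(31/2, 5/2)−(19, 3)]
   so B = (12, 2)
3. M_x = 15  [2·M = A+B = (18, 4)+(12, 2)]
4. M_y = 3  [2·M = A+B = (18, 4)+(12, 2)]
   so M = (15, 3)

M = (15, 3)
B = (12, 2)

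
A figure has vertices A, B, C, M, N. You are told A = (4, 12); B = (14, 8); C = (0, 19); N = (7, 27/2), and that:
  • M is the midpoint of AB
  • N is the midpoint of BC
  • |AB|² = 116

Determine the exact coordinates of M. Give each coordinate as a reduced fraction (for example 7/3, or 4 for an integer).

M = (9, 10)

1. M_x = 9  [2·M = A+B = (4, 12)+(14, 8)]
2. M_y = 10  [2·M = A+B = (4, 12)+(14, 8)]
   so M = (9, 10)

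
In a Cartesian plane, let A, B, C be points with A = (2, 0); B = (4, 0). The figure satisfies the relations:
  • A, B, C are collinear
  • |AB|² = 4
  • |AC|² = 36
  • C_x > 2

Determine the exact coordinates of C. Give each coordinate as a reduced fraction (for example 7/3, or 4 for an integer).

1. C_x = 8  [[A, B, C are collinear ⇒ 2y=0] ∩ [|C−(2, 0)|²=36]]
2. C_y = 0  [[A, B, C are collinear ⇒ 2y=0] ∩ [|C−(2, 0)|²=36]]
   so C = (8, 0)

C = (8, 0)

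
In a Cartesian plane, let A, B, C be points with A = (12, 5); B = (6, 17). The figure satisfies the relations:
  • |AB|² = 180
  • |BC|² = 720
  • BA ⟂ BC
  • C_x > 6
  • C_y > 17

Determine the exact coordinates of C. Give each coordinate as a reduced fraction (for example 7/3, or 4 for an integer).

1. C_x = 30  [[BA ⟂ BC ⇒ 6x-12y+168=0] ∩ [|C−(6, 17)|²=720]]
2. C_y = 29  [[BA ⟂ BC ⇒ 6x-12y+168=0] ∩ [|C−(6, 17)|²=720]]
   so C = (30, 29)

C = (30, 29)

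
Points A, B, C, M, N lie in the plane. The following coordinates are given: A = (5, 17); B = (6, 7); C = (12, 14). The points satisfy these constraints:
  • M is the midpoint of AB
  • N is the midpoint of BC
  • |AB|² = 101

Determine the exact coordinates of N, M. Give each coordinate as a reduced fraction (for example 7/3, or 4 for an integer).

1. M_x = 11/2  [2·M = A+B = (5, 17)+(6, 7)]
2. M_y = 12  [2·M = A+B = (5, 17)+(6, 7)]
   so M = (11/2, 12)
3. N_x = 9  [2·N = B+C = (6, 7)+(12, 14)]
4. N_y = 21/2  [2·N = B+C = (6, 7)+(12, 14)]
   so N = (9, 21/2)

N = (9, 21/2)
M = (11/2, 12)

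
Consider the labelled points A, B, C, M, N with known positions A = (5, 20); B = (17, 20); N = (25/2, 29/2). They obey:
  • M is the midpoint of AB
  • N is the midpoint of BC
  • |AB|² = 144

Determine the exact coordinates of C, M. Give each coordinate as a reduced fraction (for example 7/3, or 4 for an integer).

C = (8, 9)
M = (11, 20)

1. M_x = 11  [2·M = A+B = (5, 20)+(17, 20)]
2. M_y = 20  [2·M = A+B = (5, 20)+(17, 20)]
   so M = (11, 20)
3. C_x = 8  [C = 2·N−B = 2·(25/2, 29/2)−(17, 20)]
4. C_y = 9  [C = 2·N−B = 2·(25/2, 29/2)−(17, 20)]
   so C = (8, 9)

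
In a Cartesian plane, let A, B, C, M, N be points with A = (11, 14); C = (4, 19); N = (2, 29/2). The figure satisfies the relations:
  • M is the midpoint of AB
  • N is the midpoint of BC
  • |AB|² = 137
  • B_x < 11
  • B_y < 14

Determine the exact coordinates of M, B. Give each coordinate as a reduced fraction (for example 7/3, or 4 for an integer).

M = (11/2, 12)
B = (0, 10)

1. B_x = 0  [B = 2·N−C = 2·(2, 29/2)−(4, 19)]
2. B_y = 10  [B = 2·N−C = 2·(2, 29/2)−(4, 19)]
   so B = (0, 10)
3. M_x = 11/2  [2·M = A+B = (11, 14)+(0, 10)]
4. M_y = 12  [2·M = A+B = (11, 14)+(0, 10)]
   so M = (11/2, 12)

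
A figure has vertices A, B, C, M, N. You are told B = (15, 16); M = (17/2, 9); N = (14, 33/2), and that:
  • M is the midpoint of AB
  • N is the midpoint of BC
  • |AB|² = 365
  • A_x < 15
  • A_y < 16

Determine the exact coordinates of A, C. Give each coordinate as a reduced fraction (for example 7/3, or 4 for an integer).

1. A_x = 2  [A = 2·M−B = 2·(17/2, 9)−(15, 16)]
2. A_y = 2  [A = 2·M−B = 2·(17/2, 9)−(15, 16)]
   so A = (2, 2)
3. C_x = 13  [C = 2·N−B = 2·(14, 33/2)−(15, 16)]
4. C_y = 17  [C = 2·N−B = 2·(14, 33/2)−(15, 16)]
   so C = (13, 17)

A = (2, 2)
C = (13, 17)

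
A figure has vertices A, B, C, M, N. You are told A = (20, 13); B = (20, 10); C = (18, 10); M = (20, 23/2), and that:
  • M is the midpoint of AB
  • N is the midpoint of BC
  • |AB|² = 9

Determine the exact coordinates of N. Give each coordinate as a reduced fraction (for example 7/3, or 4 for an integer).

1. N_x = 19  [2·N = B+C = (20, 10)+(18, 10)]
2. N_y = 10  [2·N = B+C = (20, 10)+(18, 10)]
   so N = (19, 10)

N = (19, 10)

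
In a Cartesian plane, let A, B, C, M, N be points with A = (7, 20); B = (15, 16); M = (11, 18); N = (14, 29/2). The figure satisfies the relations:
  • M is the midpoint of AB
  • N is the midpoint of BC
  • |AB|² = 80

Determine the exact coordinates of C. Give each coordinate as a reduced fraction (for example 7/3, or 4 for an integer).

C = (13, 13)

1. C_x = 13  [C = 2·N−B = 2·(14, 29/2)−(15, 16)]
2. C_y = 13  [C = 2·N−B = 2·(14, 29/2)−(15, 16)]
   so C = (13, 13)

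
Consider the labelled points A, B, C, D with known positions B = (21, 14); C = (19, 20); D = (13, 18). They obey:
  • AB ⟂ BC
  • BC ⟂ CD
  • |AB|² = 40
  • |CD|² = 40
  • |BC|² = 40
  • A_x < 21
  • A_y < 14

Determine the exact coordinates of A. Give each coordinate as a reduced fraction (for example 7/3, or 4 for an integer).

1. A_x = 15  [[AB ⟂ BC ⇒ 2x-6y+42=0] ∩ [|A−(21, 14)|²=40]]
2. A_y = 12  [[AB ⟂ BC ⇒ 2x-6y+42=0] ∩ [|A−(21, 14)|²=40]]
   so A = (15, 12)

A = (15, 12)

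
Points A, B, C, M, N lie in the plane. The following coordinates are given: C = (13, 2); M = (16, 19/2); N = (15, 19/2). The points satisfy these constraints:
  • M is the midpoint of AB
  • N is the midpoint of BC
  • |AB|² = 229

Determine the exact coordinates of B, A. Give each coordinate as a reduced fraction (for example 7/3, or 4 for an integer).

B = (17, 17)
A = (15, 2)

1. B_x = 17  [B = 2·N−C = 2·(15, 19/2)−(13, 2)]
2. B_y = 17  [B = 2·N−C = 2·(15, 19/2)−(13, 2)]
   so B = (17, 17)
3. A_x = 15  [A = 2·M−B = 2·(16, 19/2)−(17, 17)]
4. A_y = 2  [A = 2·M−B = 2·(16, 19/2)−(17, 17)]
   so A = (15, 2)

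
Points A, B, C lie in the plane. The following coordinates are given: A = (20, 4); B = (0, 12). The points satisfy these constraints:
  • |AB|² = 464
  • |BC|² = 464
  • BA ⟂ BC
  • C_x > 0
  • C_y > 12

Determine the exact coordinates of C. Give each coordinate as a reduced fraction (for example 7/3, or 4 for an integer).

1. C_x = 8  [[BA ⟂ BC ⇒ 20x-8y+96=0] ∩ [|C−(0, 12)|²=464]]
2. C_y = 32  [[BA ⟂ BC ⇒ 20x-8y+96=0] ∩ [|C−(0, 12)|²=464]]
   so C = (8, 32)

C = (8, 32)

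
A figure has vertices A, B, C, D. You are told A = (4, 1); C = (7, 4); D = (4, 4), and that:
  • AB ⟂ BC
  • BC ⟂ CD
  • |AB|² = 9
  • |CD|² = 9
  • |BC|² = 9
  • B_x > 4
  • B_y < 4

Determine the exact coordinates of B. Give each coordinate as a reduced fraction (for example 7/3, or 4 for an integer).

1. B_x = 7  [[BC ⟂ CD ⇒ 3x-21=0] ∩ [|B−(4, 1)|²=9]]
2. B_y = 1  [[BC ⟂ CD ⇒ 3x-21=0] ∩ [|B−(4, 1)|²=9]]
   so B = (7, 1)

B = (7, 1)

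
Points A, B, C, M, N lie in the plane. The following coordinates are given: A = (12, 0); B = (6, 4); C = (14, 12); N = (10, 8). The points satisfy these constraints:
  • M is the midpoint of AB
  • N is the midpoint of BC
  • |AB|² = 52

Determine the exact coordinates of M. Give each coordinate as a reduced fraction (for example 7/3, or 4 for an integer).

1. M_x = 9  [2·M = A+B = (12, 0)+(6, 4)]
2. M_y = 2  [2·M = A+B = (12, 0)+(6, 4)]
   so M = (9, 2)

M = (9, 2)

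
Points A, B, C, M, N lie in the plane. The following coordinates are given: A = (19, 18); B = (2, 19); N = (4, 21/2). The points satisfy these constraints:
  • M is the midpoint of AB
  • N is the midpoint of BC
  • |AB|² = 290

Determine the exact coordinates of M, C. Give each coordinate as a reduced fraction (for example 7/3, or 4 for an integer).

1. M_x = 21/2  [2·M = A+B = (19, 18)+(2, 19)]
2. M_y = 37/2  [2·M = A+B = (19, 18)+(2, 19)]
   so M = (21/2, 37/2)
3. C_x = 6  [C = 2·N−B = 2·(4, 21/2)−(2, 19)]
4. C_y = 2  [C = 2·N−B = 2·(4, 21/2)−(2, 19)]
   so C = (6, 2)

M = (21/2, 37/2)
C = (6, 2)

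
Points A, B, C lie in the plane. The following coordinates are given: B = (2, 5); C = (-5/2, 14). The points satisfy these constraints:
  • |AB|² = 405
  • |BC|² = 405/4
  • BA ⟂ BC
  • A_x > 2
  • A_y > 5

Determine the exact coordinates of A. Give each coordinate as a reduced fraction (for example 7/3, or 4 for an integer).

1. A_x = 20  [[BA ⟂ BC ⇒ -9/2x+9y-36=0] ∩ [|A−(2, 5)|²=405]]
2. A_y = 14  [[BA ⟂ BC ⇒ -9/2x+9y-36=0] ∩ [|A−(2, 5)|²=405]]
   so A = (20, 14)

A = (20, 14)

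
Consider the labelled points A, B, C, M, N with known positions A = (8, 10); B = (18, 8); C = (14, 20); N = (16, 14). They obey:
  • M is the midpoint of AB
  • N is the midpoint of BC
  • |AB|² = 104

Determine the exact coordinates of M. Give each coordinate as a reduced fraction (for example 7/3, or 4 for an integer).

1. M_x = 13  [2·M = A+B = (8, 10)+(18, 8)]
2. M_y = 9  [2·M = A+B = (8, 10)+(18, 8)]
   so M = (13, 9)

M = (13, 9)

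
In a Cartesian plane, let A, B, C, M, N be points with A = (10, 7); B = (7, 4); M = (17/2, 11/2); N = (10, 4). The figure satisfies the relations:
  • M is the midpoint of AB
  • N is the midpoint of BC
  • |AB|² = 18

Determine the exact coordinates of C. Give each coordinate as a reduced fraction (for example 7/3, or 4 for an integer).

C = (13, 4)

1. C_x = 13  [C = 2·N−B = 2·(10, 4)−(7, 4)]
2. C_y = 4  [C = 2·N−B = 2·(10, 4)−(7, 4)]
   so C = (13, 4)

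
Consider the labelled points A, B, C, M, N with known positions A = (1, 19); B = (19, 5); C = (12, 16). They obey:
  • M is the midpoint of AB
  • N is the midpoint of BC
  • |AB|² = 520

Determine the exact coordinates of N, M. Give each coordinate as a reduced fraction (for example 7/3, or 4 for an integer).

1. M_x = 10  [2·M = A+B = (1, 19)+(19, 5)]
2. M_y = 12  [2·M = A+B = (1, 19)+(19, 5)]
   so M = (10, 12)
3. N_x = 31/2  [2·N = B+C = (19, 5)+(12, 16)]
4. N_y = 21/2  [2·N = B+C = (19, 5)+(12, 16)]
   so N = (31/2, 21/2)

N = (31/2, 21/2)
M = (10, 12)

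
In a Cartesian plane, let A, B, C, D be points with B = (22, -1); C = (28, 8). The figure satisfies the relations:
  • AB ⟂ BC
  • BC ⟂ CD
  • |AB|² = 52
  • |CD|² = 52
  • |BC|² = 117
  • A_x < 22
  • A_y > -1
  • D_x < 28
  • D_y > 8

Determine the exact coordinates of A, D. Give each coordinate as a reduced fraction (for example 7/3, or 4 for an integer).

A = (16, 3)
D = (22, 12)

1. A_x = 16  [[AB ⟂ BC ⇒ -6x-9y+123=0] ∩ [|A−(22, -1)|²=52]]
2. A_y = 3  [[AB ⟂ BC ⇒ -6x-9y+123=0] ∩ [|A−(22, -1)|²=52]]
   so A = (16, 3)
3. D_x = 22  [[BC ⟂ CD ⇒ 6x+9y-240=0] ∩ [|D−(28, 8)|²=52]]
4. D_y = 12  [[BC ⟂ CD ⇒ 6x+9y-240=0] ∩ [|D−(28, 8)|²=52]]
   so D = (22, 12)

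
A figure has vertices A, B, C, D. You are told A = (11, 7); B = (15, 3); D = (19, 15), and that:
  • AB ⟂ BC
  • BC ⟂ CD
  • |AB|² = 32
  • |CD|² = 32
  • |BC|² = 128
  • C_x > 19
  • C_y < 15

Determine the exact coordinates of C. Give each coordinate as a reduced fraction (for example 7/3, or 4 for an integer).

1. C_x = 23  [[AB ⟂ BC ⇒ 4x-4y-48=0] ∩ [|C−(19, 15)|²=32]]
2. C_y = 11  [[AB ⟂ BC ⇒ 4x-4y-48=0] ∩ [|C−(19, 15)|²=32]]
   so C = (23, 11)

C = (23, 11)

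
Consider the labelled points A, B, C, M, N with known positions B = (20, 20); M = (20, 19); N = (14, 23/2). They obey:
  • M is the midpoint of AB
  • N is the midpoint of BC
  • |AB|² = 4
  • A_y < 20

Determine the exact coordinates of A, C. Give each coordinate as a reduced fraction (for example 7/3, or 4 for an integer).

A = (20, 18)
C = (8, 3)

1. A_x = 20  [A = 2·M−B = 2·(20, 19)−(20, 20)]
2. A_y = 18  [A = 2·M−B = 2·(20, 19)−(20, 20)]
   so A = (20, 18)
3. C_x = 8  [C = 2·N−B = 2·(14, 23/2)−(20, 20)]
4. C_y = 3  [C = 2·N−B = 2·(14, 23/2)−(20, 20)]
   so C = (8, 3)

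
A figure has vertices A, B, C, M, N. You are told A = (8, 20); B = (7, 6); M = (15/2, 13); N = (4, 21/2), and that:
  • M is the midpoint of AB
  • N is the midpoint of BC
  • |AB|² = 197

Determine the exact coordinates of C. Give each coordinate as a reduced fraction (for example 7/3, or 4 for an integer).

1. C_x = 1  [C = 2·N−B = 2·(4, 21/2)−(7, 6)]
2. C_y = 15  [C = 2·N−B = 2·(4, 21/2)−(7, 6)]
   so C = (1, 15)

C = (1, 15)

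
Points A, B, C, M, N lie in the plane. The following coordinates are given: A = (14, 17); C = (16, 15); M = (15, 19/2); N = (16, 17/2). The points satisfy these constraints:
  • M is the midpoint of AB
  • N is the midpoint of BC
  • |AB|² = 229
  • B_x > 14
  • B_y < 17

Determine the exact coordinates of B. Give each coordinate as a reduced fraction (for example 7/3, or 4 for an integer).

1. B_x = 16  [B = 2·M−A = 2·(15, 19/2)−(14, 17)]
2. B_y = 2  [B = 2·M−A = 2·(15, 19/2)−(14, 17)]
   so B = (16, 2)

B = (16, 2)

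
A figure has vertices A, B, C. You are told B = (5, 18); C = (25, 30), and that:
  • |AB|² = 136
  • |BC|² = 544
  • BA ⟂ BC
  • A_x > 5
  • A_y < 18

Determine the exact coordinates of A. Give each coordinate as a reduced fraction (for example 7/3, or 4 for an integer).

1. A_x = 11  [[BA ⟂ BC ⇒ 20x+12y-316=0] ∩ [|A−(5, 18)|²=136]]
2. A_y = 8  [[BA ⟂ BC ⇒ 20x+12y-316=0] ∩ [|A−(5, 18)|²=136]]
   so A = (11, 8)

A = (11, 8)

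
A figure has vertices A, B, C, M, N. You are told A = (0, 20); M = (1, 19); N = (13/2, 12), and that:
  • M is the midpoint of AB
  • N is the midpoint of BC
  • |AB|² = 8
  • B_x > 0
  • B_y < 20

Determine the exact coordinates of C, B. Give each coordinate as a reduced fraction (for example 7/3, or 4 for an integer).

1. B_x = 2  [B = 2·M−A = 2·(1, 19)−(0, 20)]
2. B_y = 18  [B = 2·M−A = 2·(1, 19)−(0, 20)]
   so B = (2, 18)
3. C_x = 11  [C = 2·N−B = 2·(13/2, 12)−(2, 18)]
4. C_y = 6  [C = 2·N−B = 2·(13/2, 12)−(2, 18)]
   so C = (11, 6)

C = (11, 6)
B = (2, 18)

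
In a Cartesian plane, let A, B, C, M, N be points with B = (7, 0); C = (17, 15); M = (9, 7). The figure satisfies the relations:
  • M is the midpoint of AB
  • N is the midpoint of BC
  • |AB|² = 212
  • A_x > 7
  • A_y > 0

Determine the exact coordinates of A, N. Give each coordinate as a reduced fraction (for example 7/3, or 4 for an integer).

A = (11, 14)
N = (12, 15/2)

1. A_x = 11  [A = 2·M−B = 2·(9, 7)−(7, 0)]
2. A_y = 14  [A = 2·M−B = 2·(9, 7)−(7, 0)]
   so A = (11, 14)
3. N_x = 12  [2·N = B+C = (7, 0)+(17, 15)]
4. N_y = 15/2  [2·N = B+C = (7, 0)+(17, 15)]
   so N = (12, 15/2)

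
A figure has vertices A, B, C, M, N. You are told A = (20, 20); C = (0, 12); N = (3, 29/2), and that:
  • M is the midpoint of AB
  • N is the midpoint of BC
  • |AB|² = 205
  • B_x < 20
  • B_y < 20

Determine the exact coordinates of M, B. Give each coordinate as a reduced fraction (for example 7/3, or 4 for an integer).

1. B_x = 6  [B = 2·N−C = 2·(3, 29/2)−(0, 12)]
2. B_y = 17  [B = 2·N−C = 2·(3, 29/2)−(0, 12)]
   so B = (6, 17)
3. M_x = 13  [2·M = A+B = (20, 20)+(6, 17)]
4. M_y = 37/2  [2·M = A+B = (20, 20)+(6, 17)]
   so M = (13, 37/2)

M = (13, 37/2)
B = (6, 17)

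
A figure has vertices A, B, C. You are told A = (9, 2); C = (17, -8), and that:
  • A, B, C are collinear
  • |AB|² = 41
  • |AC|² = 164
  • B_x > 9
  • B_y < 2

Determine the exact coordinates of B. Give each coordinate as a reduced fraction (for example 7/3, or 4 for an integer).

B = (13, -3)

1. B_x = 13  [[A, B, C are collinear ⇒ -10x-8y+106=0] ∩ [|B−(9, 2)|²=41]]
2. B_y = -3  [[A, B, C are collinear ⇒ -10x-8y+106=0] ∩ [|B−(9, 2)|²=41]]
   so B = (13, -3)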